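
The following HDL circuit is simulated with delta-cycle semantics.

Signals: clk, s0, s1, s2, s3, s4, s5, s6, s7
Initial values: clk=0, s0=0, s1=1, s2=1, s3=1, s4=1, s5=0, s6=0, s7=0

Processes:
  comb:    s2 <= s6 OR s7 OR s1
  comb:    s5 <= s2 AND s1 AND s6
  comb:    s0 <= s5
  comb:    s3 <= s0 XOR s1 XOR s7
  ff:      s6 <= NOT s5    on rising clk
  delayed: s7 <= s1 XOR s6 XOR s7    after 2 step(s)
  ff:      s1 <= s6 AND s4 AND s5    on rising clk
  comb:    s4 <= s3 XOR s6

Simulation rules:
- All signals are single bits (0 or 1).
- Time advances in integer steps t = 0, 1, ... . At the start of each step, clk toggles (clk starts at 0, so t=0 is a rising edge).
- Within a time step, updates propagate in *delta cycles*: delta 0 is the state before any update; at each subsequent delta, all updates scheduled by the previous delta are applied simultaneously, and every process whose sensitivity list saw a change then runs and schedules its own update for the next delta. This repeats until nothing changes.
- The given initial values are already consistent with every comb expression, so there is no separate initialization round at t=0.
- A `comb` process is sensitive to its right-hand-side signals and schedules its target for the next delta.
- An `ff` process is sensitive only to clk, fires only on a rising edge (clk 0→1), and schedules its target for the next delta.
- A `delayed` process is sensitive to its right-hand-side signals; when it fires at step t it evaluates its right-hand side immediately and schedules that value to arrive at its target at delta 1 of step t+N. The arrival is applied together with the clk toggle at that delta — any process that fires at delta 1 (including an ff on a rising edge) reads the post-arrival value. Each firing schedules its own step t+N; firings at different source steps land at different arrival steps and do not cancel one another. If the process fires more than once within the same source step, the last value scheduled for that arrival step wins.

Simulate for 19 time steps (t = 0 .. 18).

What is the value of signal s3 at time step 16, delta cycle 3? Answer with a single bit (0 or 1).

t=0 Δ0: s5=0 s4=1 s7=0 s6=0 s2=1 s1=1 s0=0 s3=1 clk=0
  Δ1: clk:0→1
  Δ2: s6:0→1, s1:1→0
  Δ3: s4:1→0, s3:1→0
  Δ4: s4:0→1
  (4Δ to stable)
t=1 Δ0: s5=0 s4=1 s7=0 s6=1 s2=1 s1=0 s0=0 s3=0 clk=1
  Δ1: clk:1→0
  (1Δ to stable)
t=2 Δ0: s5=0 s4=1 s7=0 s6=1 s2=1 s1=0 s0=0 s3=0 clk=0
  Δ1: s7:0→1, clk:0→1
  Δ2: s3:0→1
  Δ3: s4:1→0
  (3Δ to stable)
t=3 Δ0: s5=0 s4=0 s7=1 s6=1 s2=1 s1=0 s0=0 s3=1 clk=1
  Δ1: clk:1→0
  (1Δ to stable)
t=4 Δ0: s5=0 s4=0 s7=1 s6=1 s2=1 s1=0 s0=0 s3=1 clk=0
  Δ1: s7:1→0, clk:0→1
  Δ2: s3:1→0
  Δ3: s4:0→1
  (3Δ to stable)
t=5 Δ0: s5=0 s4=1 s7=0 s6=1 s2=1 s1=0 s0=0 s3=0 clk=1
  Δ1: clk:1→0
  (1Δ to stable)
t=6 Δ0: s5=0 s4=1 s7=0 s6=1 s2=1 s1=0 s0=0 s3=0 clk=0
  Δ1: s7:0→1, clk:0→1
  Δ2: s3:0→1
  Δ3: s4:1→0
  (3Δ to stable)
t=7 Δ0: s5=0 s4=0 s7=1 s6=1 s2=1 s1=0 s0=0 s3=1 clk=1
  Δ1: clk:1→0
  (1Δ to stable)
t=8 Δ0: s5=0 s4=0 s7=1 s6=1 s2=1 s1=0 s0=0 s3=1 clk=0
  Δ1: s7:1→0, clk:0→1
  Δ2: s3:1→0
  Δ3: s4:0→1
  (3Δ to stable)
t=9 Δ0: s5=0 s4=1 s7=0 s6=1 s2=1 s1=0 s0=0 s3=0 clk=1
  Δ1: clk:1→0
  (1Δ to stable)
t=10 Δ0: s5=0 s4=1 s7=0 s6=1 s2=1 s1=0 s0=0 s3=0 clk=0
  Δ1: s7:0→1, clk:0→1
  Δ2: s3:0→1
  Δ3: s4:1→0
  (3Δ to stable)
t=11 Δ0: s5=0 s4=0 s7=1 s6=1 s2=1 s1=0 s0=0 s3=1 clk=1
  Δ1: clk:1→0
  (1Δ to stable)
t=12 Δ0: s5=0 s4=0 s7=1 s6=1 s2=1 s1=0 s0=0 s3=1 clk=0
  Δ1: s7:1→0, clk:0→1
  Δ2: s3:1→0
  Δ3: s4:0→1
  (3Δ to stable)
t=13 Δ0: s5=0 s4=1 s7=0 s6=1 s2=1 s1=0 s0=0 s3=0 clk=1
  Δ1: clk:1→0
  (1Δ to stable)
t=14 Δ0: s5=0 s4=1 s7=0 s6=1 s2=1 s1=0 s0=0 s3=0 clk=0
  Δ1: s7:0→1, clk:0→1
  Δ2: s3:0→1
  Δ3: s4:1→0
  (3Δ to stable)
t=15 Δ0: s5=0 s4=0 s7=1 s6=1 s2=1 s1=0 s0=0 s3=1 clk=1
  Δ1: clk:1→0
  (1Δ to stable)
t=16 Δ0: s5=0 s4=0 s7=1 s6=1 s2=1 s1=0 s0=0 s3=1 clk=0
  Δ1: s7:1→0, clk:0→1
  Δ2: s3:1→0
  Δ3: s4:0→1
  (3Δ to stable)
t=17 Δ0: s5=0 s4=1 s7=0 s6=1 s2=1 s1=0 s0=0 s3=0 clk=1
  Δ1: clk:1→0
  (1Δ to stable)
t=18 Δ0: s5=0 s4=1 s7=0 s6=1 s2=1 s1=0 s0=0 s3=0 clk=0
  Δ1: s7:0→1, clk:0→1
  Δ2: s3:0→1
  Δ3: s4:1→0
  (3Δ to stable)

0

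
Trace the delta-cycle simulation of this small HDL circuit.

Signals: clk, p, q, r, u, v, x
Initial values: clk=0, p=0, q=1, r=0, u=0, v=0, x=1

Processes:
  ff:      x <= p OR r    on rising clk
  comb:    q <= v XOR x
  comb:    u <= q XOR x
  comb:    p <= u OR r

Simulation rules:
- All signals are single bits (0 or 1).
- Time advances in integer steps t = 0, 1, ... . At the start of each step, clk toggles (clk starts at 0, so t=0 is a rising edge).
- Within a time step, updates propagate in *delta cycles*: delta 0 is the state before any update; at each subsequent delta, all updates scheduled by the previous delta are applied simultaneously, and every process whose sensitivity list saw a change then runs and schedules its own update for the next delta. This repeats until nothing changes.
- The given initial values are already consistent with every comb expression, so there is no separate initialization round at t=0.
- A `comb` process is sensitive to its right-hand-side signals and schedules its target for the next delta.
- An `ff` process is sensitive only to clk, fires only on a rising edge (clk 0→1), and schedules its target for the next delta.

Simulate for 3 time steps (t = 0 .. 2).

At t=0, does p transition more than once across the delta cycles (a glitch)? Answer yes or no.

yes

[bits: r,q,u,x,v,clk,p]
t=0: Δ0=0101000 Δ1=0101010 Δ2=0100010 Δ3=0010010 Δ4=0000011 Δ5=0000010 | 5Δ
t=1: Δ0=0000010 Δ1=0000000 | 1Δ
t=2: Δ0=0000000 Δ1=0000010 | 1Δ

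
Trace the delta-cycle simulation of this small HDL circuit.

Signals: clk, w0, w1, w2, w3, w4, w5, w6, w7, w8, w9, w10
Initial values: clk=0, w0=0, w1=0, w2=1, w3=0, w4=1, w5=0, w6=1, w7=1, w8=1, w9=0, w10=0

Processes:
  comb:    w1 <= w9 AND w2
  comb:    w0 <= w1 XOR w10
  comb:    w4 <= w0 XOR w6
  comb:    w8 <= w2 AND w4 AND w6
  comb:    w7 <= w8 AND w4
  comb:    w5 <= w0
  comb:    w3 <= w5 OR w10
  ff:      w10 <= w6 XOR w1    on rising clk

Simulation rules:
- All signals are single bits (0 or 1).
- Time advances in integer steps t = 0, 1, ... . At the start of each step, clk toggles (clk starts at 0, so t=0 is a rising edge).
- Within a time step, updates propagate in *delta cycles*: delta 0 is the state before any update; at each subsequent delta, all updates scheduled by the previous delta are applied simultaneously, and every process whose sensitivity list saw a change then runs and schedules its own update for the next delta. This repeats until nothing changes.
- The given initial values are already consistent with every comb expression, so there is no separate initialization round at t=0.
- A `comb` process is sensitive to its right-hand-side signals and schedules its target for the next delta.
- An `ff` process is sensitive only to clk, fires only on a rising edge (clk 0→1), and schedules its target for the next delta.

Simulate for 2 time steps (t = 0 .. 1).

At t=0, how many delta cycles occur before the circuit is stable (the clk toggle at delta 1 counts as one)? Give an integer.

[bits: w5,w10,w9,w7,w6,w0,w4,w3,w8,w1,w2,clk]
t=0: Δ0=000110101010 Δ1=000110101011 Δ2=010110101011 Δ3=010111111011 Δ4=110111011011 Δ5=110011010011 | 5Δ
t=1: Δ0=110011010011 Δ1=110011010010 | 1Δ

5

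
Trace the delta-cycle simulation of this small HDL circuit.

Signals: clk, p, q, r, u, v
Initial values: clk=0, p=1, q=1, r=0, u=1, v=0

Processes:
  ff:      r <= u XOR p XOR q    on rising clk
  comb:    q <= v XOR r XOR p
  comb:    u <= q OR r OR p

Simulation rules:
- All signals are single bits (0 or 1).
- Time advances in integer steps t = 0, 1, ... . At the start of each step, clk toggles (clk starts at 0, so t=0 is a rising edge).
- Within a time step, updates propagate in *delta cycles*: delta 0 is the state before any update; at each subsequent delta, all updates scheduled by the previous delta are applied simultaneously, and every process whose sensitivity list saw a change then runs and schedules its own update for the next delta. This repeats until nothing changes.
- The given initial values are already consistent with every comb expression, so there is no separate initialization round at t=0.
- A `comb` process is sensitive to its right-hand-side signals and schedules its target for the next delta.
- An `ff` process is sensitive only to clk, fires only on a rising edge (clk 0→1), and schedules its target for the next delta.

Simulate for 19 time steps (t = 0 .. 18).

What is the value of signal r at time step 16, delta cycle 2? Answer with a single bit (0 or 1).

[bits: p,r,clk,q,v,u]
t=0: Δ0=100101 Δ1=101101 Δ2=111101 Δ3=111001 | 3Δ
t=1: Δ0=111001 Δ1=110001 | 1Δ
t=2: Δ0=110001 Δ1=111001 Δ2=101001 Δ3=101101 | 3Δ
t=3: Δ0=101101 Δ1=100101 | 1Δ
t=4: Δ0=100101 Δ1=101101 Δ2=111101 Δ3=111001 | 3Δ
t=5: Δ0=111001 Δ1=110001 | 1Δ
t=6: Δ0=110001 Δ1=111001 Δ2=101001 Δ3=101101 | 3Δ
t=7: Δ0=101101 Δ1=100101 | 1Δ
t=8: Δ0=100101 Δ1=101101 Δ2=111101 Δ3=111001 | 3Δ
t=9: Δ0=111001 Δ1=110001 | 1Δ
t=10: Δ0=110001 Δ1=111001 Δ2=101001 Δ3=101101 | 3Δ
t=11: Δ0=101101 Δ1=100101 | 1Δ
t=12: Δ0=100101 Δ1=101101 Δ2=111101 Δ3=111001 | 3Δ
t=13: Δ0=111001 Δ1=110001 | 1Δ
t=14: Δ0=110001 Δ1=111001 Δ2=101001 Δ3=101101 | 3Δ
t=15: Δ0=101101 Δ1=100101 | 1Δ
t=16: Δ0=100101 Δ1=101101 Δ2=111101 Δ3=111001 | 3Δ
t=17: Δ0=111001 Δ1=110001 | 1Δ
t=18: Δ0=110001 Δ1=111001 Δ2=101001 Δ3=101101 | 3Δ

1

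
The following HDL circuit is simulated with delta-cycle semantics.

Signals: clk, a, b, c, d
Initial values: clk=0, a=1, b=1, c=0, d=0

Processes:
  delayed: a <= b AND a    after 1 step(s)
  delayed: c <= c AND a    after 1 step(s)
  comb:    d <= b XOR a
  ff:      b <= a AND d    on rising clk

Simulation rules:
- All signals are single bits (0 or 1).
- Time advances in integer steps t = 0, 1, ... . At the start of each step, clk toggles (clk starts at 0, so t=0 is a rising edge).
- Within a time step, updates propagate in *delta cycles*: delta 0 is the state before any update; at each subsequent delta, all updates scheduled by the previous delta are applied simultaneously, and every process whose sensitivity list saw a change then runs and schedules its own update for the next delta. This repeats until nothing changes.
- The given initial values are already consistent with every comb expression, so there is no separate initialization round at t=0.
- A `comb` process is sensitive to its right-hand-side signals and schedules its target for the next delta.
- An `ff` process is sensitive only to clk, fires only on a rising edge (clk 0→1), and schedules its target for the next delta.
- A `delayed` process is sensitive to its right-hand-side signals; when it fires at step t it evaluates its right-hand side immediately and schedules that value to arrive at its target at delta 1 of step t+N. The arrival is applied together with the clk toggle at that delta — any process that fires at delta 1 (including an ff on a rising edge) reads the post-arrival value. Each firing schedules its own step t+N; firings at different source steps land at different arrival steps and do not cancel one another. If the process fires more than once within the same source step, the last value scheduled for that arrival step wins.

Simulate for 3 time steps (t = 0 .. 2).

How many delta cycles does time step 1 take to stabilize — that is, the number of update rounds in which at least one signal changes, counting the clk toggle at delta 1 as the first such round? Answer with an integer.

t0.Δ0 c=0 d=0 clk=0 a=1 b=1
t0.Δ1 c=0 d=0 clk=1 a=1 b=1
t0.Δ2 c=0 d=0 clk=1 a=1 b=0
t0.Δ3 c=0 d=1 clk=1 a=1 b=0
t1.Δ0 c=0 d=1 clk=1 a=1 b=0
t1.Δ1 c=0 d=1 clk=0 a=0 b=0
t1.Δ2 c=0 d=0 clk=0 a=0 b=0
t2.Δ0 c=0 d=0 clk=0 a=0 b=0
t2.Δ1 c=0 d=0 clk=1 a=0 b=0

2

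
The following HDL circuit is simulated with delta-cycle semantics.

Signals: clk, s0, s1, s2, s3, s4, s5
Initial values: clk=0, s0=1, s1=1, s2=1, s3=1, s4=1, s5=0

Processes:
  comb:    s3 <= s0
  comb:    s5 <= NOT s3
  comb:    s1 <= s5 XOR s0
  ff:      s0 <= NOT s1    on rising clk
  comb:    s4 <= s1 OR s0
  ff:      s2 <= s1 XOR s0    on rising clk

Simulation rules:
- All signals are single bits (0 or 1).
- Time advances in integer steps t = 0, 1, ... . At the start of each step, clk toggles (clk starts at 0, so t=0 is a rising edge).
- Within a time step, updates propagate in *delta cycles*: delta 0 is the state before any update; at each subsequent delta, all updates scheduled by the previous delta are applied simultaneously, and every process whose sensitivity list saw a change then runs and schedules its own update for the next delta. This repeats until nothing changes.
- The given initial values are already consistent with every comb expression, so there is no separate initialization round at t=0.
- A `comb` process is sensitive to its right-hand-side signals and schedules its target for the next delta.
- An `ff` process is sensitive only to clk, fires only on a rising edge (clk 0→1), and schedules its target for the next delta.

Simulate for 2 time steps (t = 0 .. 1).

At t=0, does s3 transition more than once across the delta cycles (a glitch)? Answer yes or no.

no

t0.Δ0 s2=1 s1=1 clk=0 s5=0 s0=1 s3=1 s4=1
t0.Δ1 s2=1 s1=1 clk=1 s5=0 s0=1 s3=1 s4=1
t0.Δ2 s2=0 s1=1 clk=1 s5=0 s0=0 s3=1 s4=1
t0.Δ3 s2=0 s1=0 clk=1 s5=0 s0=0 s3=0 s4=1
t0.Δ4 s2=0 s1=0 clk=1 s5=1 s0=0 s3=0 s4=0
t0.Δ5 s2=0 s1=1 clk=1 s5=1 s0=0 s3=0 s4=0
t0.Δ6 s2=0 s1=1 clk=1 s5=1 s0=0 s3=0 s4=1
t1.Δ0 s2=0 s1=1 clk=1 s5=1 s0=0 s3=0 s4=1
t1.Δ1 s2=0 s1=1 clk=0 s5=1 s0=0 s3=0 s4=1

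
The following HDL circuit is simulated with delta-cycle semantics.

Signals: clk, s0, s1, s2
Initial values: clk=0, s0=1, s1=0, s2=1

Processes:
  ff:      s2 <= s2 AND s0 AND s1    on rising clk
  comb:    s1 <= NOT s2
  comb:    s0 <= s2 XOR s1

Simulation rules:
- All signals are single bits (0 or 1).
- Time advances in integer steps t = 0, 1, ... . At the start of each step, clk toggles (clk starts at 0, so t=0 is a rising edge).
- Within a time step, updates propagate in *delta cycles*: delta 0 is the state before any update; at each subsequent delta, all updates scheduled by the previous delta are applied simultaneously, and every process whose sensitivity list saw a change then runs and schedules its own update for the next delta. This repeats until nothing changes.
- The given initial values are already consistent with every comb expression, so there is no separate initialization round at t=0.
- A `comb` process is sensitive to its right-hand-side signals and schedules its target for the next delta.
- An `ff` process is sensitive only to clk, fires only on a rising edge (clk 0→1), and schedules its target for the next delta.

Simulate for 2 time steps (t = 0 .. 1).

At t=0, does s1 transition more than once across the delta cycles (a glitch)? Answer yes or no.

no

t0.Δ0 clk=0 s2=1 s0=1 s1=0
t0.Δ1 clk=1 s2=1 s0=1 s1=0
t0.Δ2 clk=1 s2=0 s0=1 s1=0
t0.Δ3 clk=1 s2=0 s0=0 s1=1
t0.Δ4 clk=1 s2=0 s0=1 s1=1
t1.Δ0 clk=1 s2=0 s0=1 s1=1
t1.Δ1 clk=0 s2=0 s0=1 s1=1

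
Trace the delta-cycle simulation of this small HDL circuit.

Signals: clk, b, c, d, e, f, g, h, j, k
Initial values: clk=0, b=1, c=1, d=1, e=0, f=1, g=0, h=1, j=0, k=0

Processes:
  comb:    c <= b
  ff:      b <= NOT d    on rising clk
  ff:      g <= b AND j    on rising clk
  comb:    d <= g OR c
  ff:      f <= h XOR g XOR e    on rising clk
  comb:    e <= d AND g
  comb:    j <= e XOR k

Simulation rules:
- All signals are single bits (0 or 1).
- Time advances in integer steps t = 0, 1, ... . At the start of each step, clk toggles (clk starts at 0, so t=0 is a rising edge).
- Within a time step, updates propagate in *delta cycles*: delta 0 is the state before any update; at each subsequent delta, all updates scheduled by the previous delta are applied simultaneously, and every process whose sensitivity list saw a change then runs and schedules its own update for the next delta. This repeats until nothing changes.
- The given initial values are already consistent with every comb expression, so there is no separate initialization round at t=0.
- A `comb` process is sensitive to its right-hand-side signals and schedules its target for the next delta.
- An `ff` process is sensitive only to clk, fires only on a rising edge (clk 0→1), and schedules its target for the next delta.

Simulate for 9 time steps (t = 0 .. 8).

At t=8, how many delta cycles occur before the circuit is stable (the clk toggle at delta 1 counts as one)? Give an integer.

4

[bits: h,c,d,clk,e,j,b,g,k,f]
t=0: Δ0=1110001001 Δ1=1111001001 Δ2=1111000001 Δ3=1011000001 Δ4=1001000001 | 4Δ
t=1: Δ0=1001000001 Δ1=1000000001 | 1Δ
t=2: Δ0=1000000001 Δ1=1001000001 Δ2=1001001001 Δ3=1101001001 Δ4=1111001001 | 4Δ
t=3: Δ0=1111001001 Δ1=1110001001 | 1Δ
t=4: Δ0=1110001001 Δ1=1111001001 Δ2=1111000001 Δ3=1011000001 Δ4=1001000001 | 4Δ
t=5: Δ0=1001000001 Δ1=1000000001 | 1Δ
t=6: Δ0=1000000001 Δ1=1001000001 Δ2=1001001001 Δ3=1101001001 Δ4=1111001001 | 4Δ
t=7: Δ0=1111001001 Δ1=1110001001 | 1Δ
t=8: Δ0=1110001001 Δ1=1111001001 Δ2=1111000001 Δ3=1011000001 Δ4=1001000001 | 4Δ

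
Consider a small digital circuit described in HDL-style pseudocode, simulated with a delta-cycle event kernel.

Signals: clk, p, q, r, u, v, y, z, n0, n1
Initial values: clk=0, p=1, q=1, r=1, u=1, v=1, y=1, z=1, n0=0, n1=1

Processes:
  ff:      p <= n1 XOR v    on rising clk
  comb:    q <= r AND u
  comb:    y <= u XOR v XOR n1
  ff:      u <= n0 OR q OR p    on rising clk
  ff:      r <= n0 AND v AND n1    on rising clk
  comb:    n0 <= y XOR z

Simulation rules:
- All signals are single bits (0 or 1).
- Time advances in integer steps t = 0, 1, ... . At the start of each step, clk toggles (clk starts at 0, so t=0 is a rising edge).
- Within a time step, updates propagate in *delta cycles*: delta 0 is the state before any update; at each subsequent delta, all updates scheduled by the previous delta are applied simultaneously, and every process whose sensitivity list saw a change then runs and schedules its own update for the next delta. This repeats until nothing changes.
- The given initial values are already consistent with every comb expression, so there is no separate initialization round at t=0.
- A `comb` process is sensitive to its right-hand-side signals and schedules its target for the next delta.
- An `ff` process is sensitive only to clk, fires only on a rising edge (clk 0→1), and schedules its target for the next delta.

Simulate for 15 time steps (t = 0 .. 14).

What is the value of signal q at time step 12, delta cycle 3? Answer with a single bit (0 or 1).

0

t0.Δ0 p=1 y=1 clk=0 n0=0 v=1 n1=1 q=1 u=1 r=1 z=1
t0.Δ1 p=1 y=1 clk=1 n0=0 v=1 n1=1 q=1 u=1 r=1 z=1
t0.Δ2 p=0 y=1 clk=1 n0=0 v=1 n1=1 q=1 u=1 r=0 z=1
t0.Δ3 p=0 y=1 clk=1 n0=0 v=1 n1=1 q=0 u=1 r=0 z=1
t1.Δ0 p=0 y=1 clk=1 n0=0 v=1 n1=1 q=0 u=1 r=0 z=1
t1.Δ1 p=0 y=1 clk=0 n0=0 v=1 n1=1 q=0 u=1 r=0 z=1
t2.Δ0 p=0 y=1 clk=0 n0=0 v=1 n1=1 q=0 u=1 r=0 z=1
t2.Δ1 p=0 y=1 clk=1 n0=0 v=1 n1=1 q=0 u=1 r=0 z=1
t2.Δ2 p=0 y=1 clk=1 n0=0 v=1 n1=1 q=0 u=0 r=0 z=1
t2.Δ3 p=0 y=0 clk=1 n0=0 v=1 n1=1 q=0 u=0 r=0 z=1
t2.Δ4 p=0 y=0 clk=1 n0=1 v=1 n1=1 q=0 u=0 r=0 z=1
t3.Δ0 p=0 y=0 clk=1 n0=1 v=1 n1=1 q=0 u=0 r=0 z=1
t3.Δ1 p=0 y=0 clk=0 n0=1 v=1 n1=1 q=0 u=0 r=0 z=1
t4.Δ0 p=0 y=0 clk=0 n0=1 v=1 n1=1 q=0 u=0 r=0 z=1
t4.Δ1 p=0 y=0 clk=1 n0=1 v=1 n1=1 q=0 u=0 r=0 z=1
t4.Δ2 p=0 y=0 clk=1 n0=1 v=1 n1=1 q=0 u=1 r=1 z=1
t4.Δ3 p=0 y=1 clk=1 n0=1 v=1 n1=1 q=1 u=1 r=1 z=1
t4.Δ4 p=0 y=1 clk=1 n0=0 v=1 n1=1 q=1 u=1 r=1 z=1
t5.Δ0 p=0 y=1 clk=1 n0=0 v=1 n1=1 q=1 u=1 r=1 z=1
t5.Δ1 p=0 y=1 clk=0 n0=0 v=1 n1=1 q=1 u=1 r=1 z=1
t6.Δ0 p=0 y=1 clk=0 n0=0 v=1 n1=1 q=1 u=1 r=1 z=1
t6.Δ1 p=0 y=1 clk=1 n0=0 v=1 n1=1 q=1 u=1 r=1 z=1
t6.Δ2 p=0 y=1 clk=1 n0=0 v=1 n1=1 q=1 u=1 r=0 z=1
t6.Δ3 p=0 y=1 clk=1 n0=0 v=1 n1=1 q=0 u=1 r=0 z=1
t7.Δ0 p=0 y=1 clk=1 n0=0 v=1 n1=1 q=0 u=1 r=0 z=1
t7.Δ1 p=0 y=1 clk=0 n0=0 v=1 n1=1 q=0 u=1 r=0 z=1
t8.Δ0 p=0 y=1 clk=0 n0=0 v=1 n1=1 q=0 u=1 r=0 z=1
t8.Δ1 p=0 y=1 clk=1 n0=0 v=1 n1=1 q=0 u=1 r=0 z=1
t8.Δ2 p=0 y=1 clk=1 n0=0 v=1 n1=1 q=0 u=0 r=0 z=1
t8.Δ3 p=0 y=0 clk=1 n0=0 v=1 n1=1 q=0 u=0 r=0 z=1
t8.Δ4 p=0 y=0 clk=1 n0=1 v=1 n1=1 q=0 u=0 r=0 z=1
t9.Δ0 p=0 y=0 clk=1 n0=1 v=1 n1=1 q=0 u=0 r=0 z=1
t9.Δ1 p=0 y=0 clk=0 n0=1 v=1 n1=1 q=0 u=0 r=0 z=1
t10.Δ0 p=0 y=0 clk=0 n0=1 v=1 n1=1 q=0 u=0 r=0 z=1
t10.Δ1 p=0 y=0 clk=1 n0=1 v=1 n1=1 q=0 u=0 r=0 z=1
t10.Δ2 p=0 y=0 clk=1 n0=1 v=1 n1=1 q=0 u=1 r=1 z=1
t10.Δ3 p=0 y=1 clk=1 n0=1 v=1 n1=1 q=1 u=1 r=1 z=1
t10.Δ4 p=0 y=1 clk=1 n0=0 v=1 n1=1 q=1 u=1 r=1 z=1
t11.Δ0 p=0 y=1 clk=1 n0=0 v=1 n1=1 q=1 u=1 r=1 z=1
t11.Δ1 p=0 y=1 clk=0 n0=0 v=1 n1=1 q=1 u=1 r=1 z=1
t12.Δ0 p=0 y=1 clk=0 n0=0 v=1 n1=1 q=1 u=1 r=1 z=1
t12.Δ1 p=0 y=1 clk=1 n0=0 v=1 n1=1 q=1 u=1 r=1 z=1
t12.Δ2 p=0 y=1 clk=1 n0=0 v=1 n1=1 q=1 u=1 r=0 z=1
t12.Δ3 p=0 y=1 clk=1 n0=0 v=1 n1=1 q=0 u=1 r=0 z=1
t13.Δ0 p=0 y=1 clk=1 n0=0 v=1 n1=1 q=0 u=1 r=0 z=1
t13.Δ1 p=0 y=1 clk=0 n0=0 v=1 n1=1 q=0 u=1 r=0 z=1
t14.Δ0 p=0 y=1 clk=0 n0=0 v=1 n1=1 q=0 u=1 r=0 z=1
t14.Δ1 p=0 y=1 clk=1 n0=0 v=1 n1=1 q=0 u=1 r=0 z=1
t14.Δ2 p=0 y=1 clk=1 n0=0 v=1 n1=1 q=0 u=0 r=0 z=1
t14.Δ3 p=0 y=0 clk=1 n0=0 v=1 n1=1 q=0 u=0 r=0 z=1
t14.Δ4 p=0 y=0 clk=1 n0=1 v=1 n1=1 q=0 u=0 r=0 z=1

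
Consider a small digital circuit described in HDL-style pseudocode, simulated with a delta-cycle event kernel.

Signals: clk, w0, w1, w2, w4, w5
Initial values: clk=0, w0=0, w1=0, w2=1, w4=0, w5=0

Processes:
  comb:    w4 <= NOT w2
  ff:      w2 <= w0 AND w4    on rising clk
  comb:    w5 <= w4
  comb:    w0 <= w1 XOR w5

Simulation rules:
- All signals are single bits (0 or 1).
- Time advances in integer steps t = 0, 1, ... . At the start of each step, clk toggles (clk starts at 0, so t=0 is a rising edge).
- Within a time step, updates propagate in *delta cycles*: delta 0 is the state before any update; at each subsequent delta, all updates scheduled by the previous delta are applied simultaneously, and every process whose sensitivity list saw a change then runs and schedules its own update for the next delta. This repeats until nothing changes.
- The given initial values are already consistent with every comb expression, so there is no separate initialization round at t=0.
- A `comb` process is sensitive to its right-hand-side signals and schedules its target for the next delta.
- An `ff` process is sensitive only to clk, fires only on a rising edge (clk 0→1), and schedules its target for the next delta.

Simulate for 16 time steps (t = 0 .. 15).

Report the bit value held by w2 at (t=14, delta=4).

t=0 Δ0: w2=1 w5=0 w0=0 w4=0 clk=0 w1=0
  Δ1: clk:0→1
  Δ2: w2:1→0
  Δ3: w4:0→1
  Δ4: w5:0→1
  Δ5: w0:0→1
  (5Δ to stable)
t=1 Δ0: w2=0 w5=1 w0=1 w4=1 clk=1 w1=0
  Δ1: clk:1→0
  (1Δ to stable)
t=2 Δ0: w2=0 w5=1 w0=1 w4=1 clk=0 w1=0
  Δ1: clk:0→1
  Δ2: w2:0→1
  Δ3: w4:1→0
  Δ4: w5:1→0
  Δ5: w0:1→0
  (5Δ to stable)
t=3 Δ0: w2=1 w5=0 w0=0 w4=0 clk=1 w1=0
  Δ1: clk:1→0
  (1Δ to stable)
t=4 Δ0: w2=1 w5=0 w0=0 w4=0 clk=0 w1=0
  Δ1: clk:0→1
  Δ2: w2:1→0
  Δ3: w4:0→1
  Δ4: w5:0→1
  Δ5: w0:0→1
  (5Δ to stable)
t=5 Δ0: w2=0 w5=1 w0=1 w4=1 clk=1 w1=0
  Δ1: clk:1→0
  (1Δ to stable)
t=6 Δ0: w2=0 w5=1 w0=1 w4=1 clk=0 w1=0
  Δ1: clk:0→1
  Δ2: w2:0→1
  Δ3: w4:1→0
  Δ4: w5:1→0
  Δ5: w0:1→0
  (5Δ to stable)
t=7 Δ0: w2=1 w5=0 w0=0 w4=0 clk=1 w1=0
  Δ1: clk:1→0
  (1Δ to stable)
t=8 Δ0: w2=1 w5=0 w0=0 w4=0 clk=0 w1=0
  Δ1: clk:0→1
  Δ2: w2:1→0
  Δ3: w4:0→1
  Δ4: w5:0→1
  Δ5: w0:0→1
  (5Δ to stable)
t=9 Δ0: w2=0 w5=1 w0=1 w4=1 clk=1 w1=0
  Δ1: clk:1→0
  (1Δ to stable)
t=10 Δ0: w2=0 w5=1 w0=1 w4=1 clk=0 w1=0
  Δ1: clk:0→1
  Δ2: w2:0→1
  Δ3: w4:1→0
  Δ4: w5:1→0
  Δ5: w0:1→0
  (5Δ to stable)
t=11 Δ0: w2=1 w5=0 w0=0 w4=0 clk=1 w1=0
  Δ1: clk:1→0
  (1Δ to stable)
t=12 Δ0: w2=1 w5=0 w0=0 w4=0 clk=0 w1=0
  Δ1: clk:0→1
  Δ2: w2:1→0
  Δ3: w4:0→1
  Δ4: w5:0→1
  Δ5: w0:0→1
  (5Δ to stable)
t=13 Δ0: w2=0 w5=1 w0=1 w4=1 clk=1 w1=0
  Δ1: clk:1→0
  (1Δ to stable)
t=14 Δ0: w2=0 w5=1 w0=1 w4=1 clk=0 w1=0
  Δ1: clk:0→1
  Δ2: w2:0→1
  Δ3: w4:1→0
  Δ4: w5:1→0
  Δ5: w0:1→0
  (5Δ to stable)
t=15 Δ0: w2=1 w5=0 w0=0 w4=0 clk=1 w1=0
  Δ1: clk:1→0
  (1Δ to stable)

1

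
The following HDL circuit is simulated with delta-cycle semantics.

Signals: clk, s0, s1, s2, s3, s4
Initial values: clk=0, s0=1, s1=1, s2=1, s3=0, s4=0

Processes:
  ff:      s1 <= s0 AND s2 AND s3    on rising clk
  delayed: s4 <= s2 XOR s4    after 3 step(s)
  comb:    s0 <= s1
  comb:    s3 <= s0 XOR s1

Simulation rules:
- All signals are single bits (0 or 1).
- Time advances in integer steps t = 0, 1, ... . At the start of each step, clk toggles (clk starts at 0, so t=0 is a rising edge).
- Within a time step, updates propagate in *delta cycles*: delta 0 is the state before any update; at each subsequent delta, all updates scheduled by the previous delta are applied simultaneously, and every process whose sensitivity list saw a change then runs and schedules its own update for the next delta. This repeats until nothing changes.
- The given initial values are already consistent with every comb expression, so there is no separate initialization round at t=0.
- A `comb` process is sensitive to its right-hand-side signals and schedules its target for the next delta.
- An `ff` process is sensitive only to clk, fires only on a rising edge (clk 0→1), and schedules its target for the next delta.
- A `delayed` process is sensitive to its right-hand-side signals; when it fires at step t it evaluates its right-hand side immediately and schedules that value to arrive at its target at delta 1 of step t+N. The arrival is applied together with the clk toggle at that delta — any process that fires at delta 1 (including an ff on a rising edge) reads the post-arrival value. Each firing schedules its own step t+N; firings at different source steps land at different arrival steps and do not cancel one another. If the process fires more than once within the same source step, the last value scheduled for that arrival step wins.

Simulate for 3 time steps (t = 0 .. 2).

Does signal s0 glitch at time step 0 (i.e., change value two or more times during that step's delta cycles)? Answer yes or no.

no

[bits: s2,clk,s3,s1,s4,s0]
t=0: Δ0=100101 Δ1=110101 Δ2=110001 Δ3=111000 Δ4=110000 | 4Δ
t=1: Δ0=110000 Δ1=100000 | 1Δ
t=2: Δ0=100000 Δ1=110000 | 1Δ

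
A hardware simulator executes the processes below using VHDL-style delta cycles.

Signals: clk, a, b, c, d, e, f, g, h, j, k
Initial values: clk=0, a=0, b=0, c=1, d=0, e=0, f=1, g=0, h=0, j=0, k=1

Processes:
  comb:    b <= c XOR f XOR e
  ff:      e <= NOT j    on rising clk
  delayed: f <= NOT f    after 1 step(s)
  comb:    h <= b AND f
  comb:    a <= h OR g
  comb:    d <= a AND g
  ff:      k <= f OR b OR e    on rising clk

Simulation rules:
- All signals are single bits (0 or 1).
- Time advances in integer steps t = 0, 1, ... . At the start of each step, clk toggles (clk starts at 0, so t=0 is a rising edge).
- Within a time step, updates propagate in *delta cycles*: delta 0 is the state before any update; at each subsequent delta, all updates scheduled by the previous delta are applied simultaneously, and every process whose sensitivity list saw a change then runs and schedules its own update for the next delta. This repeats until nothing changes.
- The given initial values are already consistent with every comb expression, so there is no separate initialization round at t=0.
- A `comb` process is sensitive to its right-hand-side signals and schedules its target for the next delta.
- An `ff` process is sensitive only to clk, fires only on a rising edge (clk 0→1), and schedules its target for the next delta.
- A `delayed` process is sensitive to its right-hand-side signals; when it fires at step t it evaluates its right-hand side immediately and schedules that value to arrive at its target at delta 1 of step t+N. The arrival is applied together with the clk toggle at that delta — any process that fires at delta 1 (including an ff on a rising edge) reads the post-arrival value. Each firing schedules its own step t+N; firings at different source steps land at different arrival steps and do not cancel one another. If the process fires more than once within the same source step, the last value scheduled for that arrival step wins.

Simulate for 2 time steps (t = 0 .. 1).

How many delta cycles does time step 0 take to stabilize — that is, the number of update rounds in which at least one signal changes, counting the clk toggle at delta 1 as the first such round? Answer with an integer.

t=0 Δ0: j=0 d=0 f=1 a=0 h=0 g=0 k=1 b=0 clk=0 c=1 e=0
  Δ1: clk:0→1
  Δ2: e:0→1
  Δ3: b:0→1
  Δ4: h:0→1
  Δ5: a:0→1
  (5Δ to stable)
t=1 Δ0: j=0 d=0 f=1 a=1 h=1 g=0 k=1 b=1 clk=1 c=1 e=1
  Δ1: clk:1→0
  (1Δ to stable)

5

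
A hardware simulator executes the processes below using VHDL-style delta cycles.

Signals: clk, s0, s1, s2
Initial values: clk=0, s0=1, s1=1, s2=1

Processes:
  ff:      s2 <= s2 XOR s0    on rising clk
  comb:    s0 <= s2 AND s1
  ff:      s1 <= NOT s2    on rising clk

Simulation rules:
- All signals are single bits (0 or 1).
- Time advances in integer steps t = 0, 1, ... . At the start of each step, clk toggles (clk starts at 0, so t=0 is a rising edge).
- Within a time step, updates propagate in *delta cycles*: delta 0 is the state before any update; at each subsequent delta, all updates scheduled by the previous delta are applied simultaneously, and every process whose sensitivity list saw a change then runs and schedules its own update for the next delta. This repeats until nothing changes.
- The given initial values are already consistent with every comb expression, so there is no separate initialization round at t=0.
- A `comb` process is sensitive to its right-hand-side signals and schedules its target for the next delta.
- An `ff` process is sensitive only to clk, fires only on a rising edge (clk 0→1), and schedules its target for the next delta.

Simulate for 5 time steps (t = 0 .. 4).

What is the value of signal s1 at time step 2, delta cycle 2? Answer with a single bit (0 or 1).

1

t0.Δ0 s2=1 clk=0 s1=1 s0=1
t0.Δ1 s2=1 clk=1 s1=1 s0=1
t0.Δ2 s2=0 clk=1 s1=0 s0=1
t0.Δ3 s2=0 clk=1 s1=0 s0=0
t1.Δ0 s2=0 clk=1 s1=0 s0=0
t1.Δ1 s2=0 clk=0 s1=0 s0=0
t2.Δ0 s2=0 clk=0 s1=0 s0=0
t2.Δ1 s2=0 clk=1 s1=0 s0=0
t2.Δ2 s2=0 clk=1 s1=1 s0=0
t3.Δ0 s2=0 clk=1 s1=1 s0=0
t3.Δ1 s2=0 clk=0 s1=1 s0=0
t4.Δ0 s2=0 clk=0 s1=1 s0=0
t4.Δ1 s2=0 clk=1 s1=1 s0=0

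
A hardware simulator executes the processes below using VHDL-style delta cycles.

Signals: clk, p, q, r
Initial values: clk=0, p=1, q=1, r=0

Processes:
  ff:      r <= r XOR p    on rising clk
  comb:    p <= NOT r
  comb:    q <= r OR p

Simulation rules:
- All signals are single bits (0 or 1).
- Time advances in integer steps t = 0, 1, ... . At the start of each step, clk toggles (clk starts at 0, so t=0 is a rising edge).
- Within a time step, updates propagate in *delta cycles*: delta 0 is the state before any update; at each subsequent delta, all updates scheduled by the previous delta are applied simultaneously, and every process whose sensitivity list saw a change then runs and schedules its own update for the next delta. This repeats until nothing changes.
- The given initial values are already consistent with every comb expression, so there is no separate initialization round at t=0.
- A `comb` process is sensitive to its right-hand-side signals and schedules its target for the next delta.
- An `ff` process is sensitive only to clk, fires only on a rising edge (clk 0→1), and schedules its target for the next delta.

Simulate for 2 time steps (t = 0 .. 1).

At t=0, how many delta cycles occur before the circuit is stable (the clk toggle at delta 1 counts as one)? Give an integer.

[bits: clk,r,q,p]
t=0: Δ0=0011 Δ1=1011 Δ2=1111 Δ3=1110 | 3Δ
t=1: Δ0=1110 Δ1=0110 | 1Δ

3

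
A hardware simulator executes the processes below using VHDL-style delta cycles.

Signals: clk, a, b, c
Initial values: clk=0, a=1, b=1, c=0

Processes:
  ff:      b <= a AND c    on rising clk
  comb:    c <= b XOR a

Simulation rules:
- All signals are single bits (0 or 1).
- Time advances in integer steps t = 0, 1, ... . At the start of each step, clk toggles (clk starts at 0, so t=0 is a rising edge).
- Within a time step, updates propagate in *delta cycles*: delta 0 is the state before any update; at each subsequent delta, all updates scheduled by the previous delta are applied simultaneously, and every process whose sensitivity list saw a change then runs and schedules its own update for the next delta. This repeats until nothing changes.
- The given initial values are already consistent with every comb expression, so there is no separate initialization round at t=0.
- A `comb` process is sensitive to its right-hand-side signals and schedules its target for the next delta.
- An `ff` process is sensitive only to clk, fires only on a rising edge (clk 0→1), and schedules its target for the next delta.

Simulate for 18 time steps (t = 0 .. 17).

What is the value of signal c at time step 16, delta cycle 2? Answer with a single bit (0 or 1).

0

t=0 Δ0: a=1 clk=0 b=1 c=0
  Δ1: clk:0→1
  Δ2: b:1→0
  Δ3: c:0→1
  (3Δ to stable)
t=1 Δ0: a=1 clk=1 b=0 c=1
  Δ1: clk:1→0
  (1Δ to stable)
t=2 Δ0: a=1 clk=0 b=0 c=1
  Δ1: clk:0→1
  Δ2: b:0→1
  Δ3: c:1→0
  (3Δ to stable)
t=3 Δ0: a=1 clk=1 b=1 c=0
  Δ1: clk:1→0
  (1Δ to stable)
t=4 Δ0: a=1 clk=0 b=1 c=0
  Δ1: clk:0→1
  Δ2: b:1→0
  Δ3: c:0→1
  (3Δ to stable)
t=5 Δ0: a=1 clk=1 b=0 c=1
  Δ1: clk:1→0
  (1Δ to stable)
t=6 Δ0: a=1 clk=0 b=0 c=1
  Δ1: clk:0→1
  Δ2: b:0→1
  Δ3: c:1→0
  (3Δ to stable)
t=7 Δ0: a=1 clk=1 b=1 c=0
  Δ1: clk:1→0
  (1Δ to stable)
t=8 Δ0: a=1 clk=0 b=1 c=0
  Δ1: clk:0→1
  Δ2: b:1→0
  Δ3: c:0→1
  (3Δ to stable)
t=9 Δ0: a=1 clk=1 b=0 c=1
  Δ1: clk:1→0
  (1Δ to stable)
t=10 Δ0: a=1 clk=0 b=0 c=1
  Δ1: clk:0→1
  Δ2: b:0→1
  Δ3: c:1→0
  (3Δ to stable)
t=11 Δ0: a=1 clk=1 b=1 c=0
  Δ1: clk:1→0
  (1Δ to stable)
t=12 Δ0: a=1 clk=0 b=1 c=0
  Δ1: clk:0→1
  Δ2: b:1→0
  Δ3: c:0→1
  (3Δ to stable)
t=13 Δ0: a=1 clk=1 b=0 c=1
  Δ1: clk:1→0
  (1Δ to stable)
t=14 Δ0: a=1 clk=0 b=0 c=1
  Δ1: clk:0→1
  Δ2: b:0→1
  Δ3: c:1→0
  (3Δ to stable)
t=15 Δ0: a=1 clk=1 b=1 c=0
  Δ1: clk:1→0
  (1Δ to stable)
t=16 Δ0: a=1 clk=0 b=1 c=0
  Δ1: clk:0→1
  Δ2: b:1→0
  Δ3: c:0→1
  (3Δ to stable)
t=17 Δ0: a=1 clk=1 b=0 c=1
  Δ1: clk:1→0
  (1Δ to stable)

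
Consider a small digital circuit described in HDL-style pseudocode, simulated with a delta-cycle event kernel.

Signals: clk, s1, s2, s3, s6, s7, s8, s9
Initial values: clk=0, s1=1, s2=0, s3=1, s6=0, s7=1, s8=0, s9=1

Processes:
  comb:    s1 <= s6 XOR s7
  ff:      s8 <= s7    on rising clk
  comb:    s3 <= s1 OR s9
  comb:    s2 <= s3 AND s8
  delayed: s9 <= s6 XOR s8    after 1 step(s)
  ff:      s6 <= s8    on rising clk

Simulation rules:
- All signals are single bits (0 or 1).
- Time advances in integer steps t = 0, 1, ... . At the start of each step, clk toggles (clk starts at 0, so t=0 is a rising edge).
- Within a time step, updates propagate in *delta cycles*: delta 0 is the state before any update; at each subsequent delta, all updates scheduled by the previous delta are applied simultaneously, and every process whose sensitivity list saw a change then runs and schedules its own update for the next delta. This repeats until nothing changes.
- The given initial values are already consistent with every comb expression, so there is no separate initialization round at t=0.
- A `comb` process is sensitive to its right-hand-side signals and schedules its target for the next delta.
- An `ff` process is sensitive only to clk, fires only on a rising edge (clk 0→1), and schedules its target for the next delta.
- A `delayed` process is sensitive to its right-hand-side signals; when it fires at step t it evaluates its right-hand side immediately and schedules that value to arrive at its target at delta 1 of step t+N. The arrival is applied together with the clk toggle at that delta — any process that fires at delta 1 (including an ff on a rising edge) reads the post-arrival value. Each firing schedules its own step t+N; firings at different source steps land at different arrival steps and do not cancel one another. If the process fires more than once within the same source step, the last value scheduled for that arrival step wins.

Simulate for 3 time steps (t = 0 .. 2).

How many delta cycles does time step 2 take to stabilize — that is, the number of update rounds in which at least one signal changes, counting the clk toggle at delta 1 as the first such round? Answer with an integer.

[bits: s3,s8,s9,clk,s6,s2,s1,s7]
t=0: Δ0=10100011 Δ1=10110011 Δ2=11110011 Δ3=11110111 | 3Δ
t=1: Δ0=11110111 Δ1=11100111 | 1Δ
t=2: Δ0=11100111 Δ1=11110111 Δ2=11111111 Δ3=11111101 | 3Δ

3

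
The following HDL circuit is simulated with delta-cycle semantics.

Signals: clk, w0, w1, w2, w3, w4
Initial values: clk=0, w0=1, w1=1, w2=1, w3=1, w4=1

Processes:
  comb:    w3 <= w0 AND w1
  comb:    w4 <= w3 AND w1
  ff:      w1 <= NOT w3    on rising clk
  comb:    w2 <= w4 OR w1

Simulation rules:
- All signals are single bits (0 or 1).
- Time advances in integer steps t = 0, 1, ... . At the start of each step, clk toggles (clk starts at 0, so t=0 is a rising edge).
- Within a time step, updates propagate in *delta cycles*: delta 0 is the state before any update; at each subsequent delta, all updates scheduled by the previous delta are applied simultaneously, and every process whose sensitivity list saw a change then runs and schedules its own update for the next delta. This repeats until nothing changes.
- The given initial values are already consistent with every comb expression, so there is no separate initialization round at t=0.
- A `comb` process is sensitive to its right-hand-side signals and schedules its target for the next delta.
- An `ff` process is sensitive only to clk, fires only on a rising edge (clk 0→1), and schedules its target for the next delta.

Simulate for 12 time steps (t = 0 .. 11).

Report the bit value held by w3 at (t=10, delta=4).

1

[bits: w3,w0,w1,clk,w4,w2]
t=0: Δ0=111011 Δ1=111111 Δ2=110111 Δ3=010101 Δ4=010100 | 4Δ
t=1: Δ0=010100 Δ1=010000 | 1Δ
t=2: Δ0=010000 Δ1=010100 Δ2=011100 Δ3=111101 Δ4=111111 | 4Δ
t=3: Δ0=111111 Δ1=111011 | 1Δ
t=4: Δ0=111011 Δ1=111111 Δ2=110111 Δ3=010101 Δ4=010100 | 4Δ
t=5: Δ0=010100 Δ1=010000 | 1Δ
t=6: Δ0=010000 Δ1=010100 Δ2=011100 Δ3=111101 Δ4=111111 | 4Δ
t=7: Δ0=111111 Δ1=111011 | 1Δ
t=8: Δ0=111011 Δ1=111111 Δ2=110111 Δ3=010101 Δ4=010100 | 4Δ
t=9: Δ0=010100 Δ1=010000 | 1Δ
t=10: Δ0=010000 Δ1=010100 Δ2=011100 Δ3=111101 Δ4=111111 | 4Δ
t=11: Δ0=111111 Δ1=111011 | 1Δ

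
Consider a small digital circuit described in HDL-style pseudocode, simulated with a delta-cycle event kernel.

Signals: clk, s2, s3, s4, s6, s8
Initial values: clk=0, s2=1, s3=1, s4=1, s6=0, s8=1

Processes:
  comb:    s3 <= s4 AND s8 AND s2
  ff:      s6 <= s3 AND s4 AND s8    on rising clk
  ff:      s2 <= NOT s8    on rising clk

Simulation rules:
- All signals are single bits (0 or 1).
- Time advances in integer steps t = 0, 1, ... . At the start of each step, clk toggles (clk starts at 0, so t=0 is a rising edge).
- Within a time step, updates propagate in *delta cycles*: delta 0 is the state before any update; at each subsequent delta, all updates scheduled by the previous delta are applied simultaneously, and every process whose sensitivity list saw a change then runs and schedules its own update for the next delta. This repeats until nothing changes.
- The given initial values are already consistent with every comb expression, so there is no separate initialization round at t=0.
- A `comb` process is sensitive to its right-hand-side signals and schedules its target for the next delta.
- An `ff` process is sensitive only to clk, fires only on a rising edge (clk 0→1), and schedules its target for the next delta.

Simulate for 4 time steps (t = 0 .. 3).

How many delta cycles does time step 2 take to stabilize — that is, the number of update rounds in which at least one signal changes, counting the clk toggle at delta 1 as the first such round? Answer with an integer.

t0.Δ0 s6=0 s4=1 s3=1 clk=0 s8=1 s2=1
t0.Δ1 s6=0 s4=1 s3=1 clk=1 s8=1 s2=1
t0.Δ2 s6=1 s4=1 s3=1 clk=1 s8=1 s2=0
t0.Δ3 s6=1 s4=1 s3=0 clk=1 s8=1 s2=0
t1.Δ0 s6=1 s4=1 s3=0 clk=1 s8=1 s2=0
t1.Δ1 s6=1 s4=1 s3=0 clk=0 s8=1 s2=0
t2.Δ0 s6=1 s4=1 s3=0 clk=0 s8=1 s2=0
t2.Δ1 s6=1 s4=1 s3=0 clk=1 s8=1 s2=0
t2.Δ2 s6=0 s4=1 s3=0 clk=1 s8=1 s2=0
t3.Δ0 s6=0 s4=1 s3=0 clk=1 s8=1 s2=0
t3.Δ1 s6=0 s4=1 s3=0 clk=0 s8=1 s2=0

2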